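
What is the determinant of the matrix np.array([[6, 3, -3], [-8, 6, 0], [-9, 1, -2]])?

Expand along column 3:
  + (-3) · |-8 6; -9 1| = (-3)·(-8 − (-54)) = -138
  + (-2) · |6 3; -8 6| = (-2)·(36 − (-24)) = -120
Sum: (-138) + (-120) = -258

-258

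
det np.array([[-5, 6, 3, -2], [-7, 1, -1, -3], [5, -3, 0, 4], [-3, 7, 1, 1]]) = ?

Expand along row 3 (it has 1 zero):
  + (5) · M_31   where M_31 = det([6 3 -2; 1 -1 -3; 7 1 1]) = -70
  − (-3) · M_32   where M_32 = det([-5 3 -2; -7 -1 -3; -3 1 1]) = 58
  − (4) · M_34   where M_34 = det([-5 6 3; -7 1 -1; -3 7 1]) = -118
det = (+1)·(5)·(-70) + (-1)·(-3)·(58) + (-1)·(4)·(-118) = 296

296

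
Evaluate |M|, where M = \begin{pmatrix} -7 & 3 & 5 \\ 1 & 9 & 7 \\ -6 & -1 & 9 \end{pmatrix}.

-504

Expand along row 1:
  + (-7) · |9 7; -1 9| = (-7)·(81 − (-7)) = -616
  − 3 · |1 7; -6 9| = −3·(9 − (-42)) = -153
  + 5 · |1 9; -6 -1| = 5·(-1 − (-54)) = 265
Sum: (-616) + (-153) + (265) = -504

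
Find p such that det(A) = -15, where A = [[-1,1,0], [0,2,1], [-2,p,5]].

Expanding along the column containing p, det(A) is linear in p: det(A) = (1)·p + (-12).
Set (1)·p + (-12) = -15  ⇒  (1)·p = -3  ⇒  p = -3.

p = -3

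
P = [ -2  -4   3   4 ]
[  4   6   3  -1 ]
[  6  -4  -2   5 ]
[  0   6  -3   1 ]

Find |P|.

det(P) = -1976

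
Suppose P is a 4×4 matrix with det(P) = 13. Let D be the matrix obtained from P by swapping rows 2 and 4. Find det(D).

|D| = -13

Swapping two rows multiplies the determinant by −1.
det(D) = (-1)·(13) = -13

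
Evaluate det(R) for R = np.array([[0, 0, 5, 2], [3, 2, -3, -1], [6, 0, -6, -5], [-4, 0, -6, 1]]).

Expand along column 2 (it has 3 zeros):
  + (2) · M_22   where M_22 = det([0 5 2; 6 -6 -5; -4 -6 1]) = -50
det = (+1)·(2)·(-50) = -100

-100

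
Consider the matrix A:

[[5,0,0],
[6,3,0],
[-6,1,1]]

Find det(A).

det(A) = 15

Expand along column 3:
  + 1 · |5 0; 6 3| = 1·(15 − 0) = 15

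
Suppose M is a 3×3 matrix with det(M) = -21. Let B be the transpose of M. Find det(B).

det(Mᵀ) = det(M).
det(B) = (1)·(-21) = -21

The determinant is -21.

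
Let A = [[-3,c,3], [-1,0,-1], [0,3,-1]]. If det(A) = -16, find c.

-2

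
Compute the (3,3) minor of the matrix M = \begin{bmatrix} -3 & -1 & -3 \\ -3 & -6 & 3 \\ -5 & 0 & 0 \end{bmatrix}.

15

Delete row 3 and column 3; the remaining 2×2 submatrix is [-3 -1; -3 -6].
Its determinant is (-3)·(-6) − (-1)·(-3) = 15.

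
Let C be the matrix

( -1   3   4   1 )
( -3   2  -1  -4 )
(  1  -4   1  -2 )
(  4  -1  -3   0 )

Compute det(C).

|C| = -336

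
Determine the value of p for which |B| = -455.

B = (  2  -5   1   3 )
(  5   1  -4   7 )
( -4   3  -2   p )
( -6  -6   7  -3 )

Expanding along the column containing p, det(B) is linear in p: det(B) = (3)·p + (-458).
Set (3)·p + (-458) = -455  ⇒  (3)·p = 3  ⇒  p = 1.

1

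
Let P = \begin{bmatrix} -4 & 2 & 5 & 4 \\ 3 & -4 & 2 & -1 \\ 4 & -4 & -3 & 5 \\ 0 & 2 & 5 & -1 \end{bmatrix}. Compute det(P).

Expand along row 4 (it has 1 zero):
  + (2) · M_42   where M_42 = det([-4 5 4; 3 2 -1; 4 -3 5]) = -191
  − (5) · M_43   where M_43 = det([-4 2 4; 3 -4 -1; 4 -4 5]) = 74
  + (-1) · M_44   where M_44 = det([-4 2 5; 3 -4 2; 4 -4 -3]) = -26
det = (+1)·(2)·(-191) + (-1)·(5)·(74) + (+1)·(-1)·(-26) = -726

-726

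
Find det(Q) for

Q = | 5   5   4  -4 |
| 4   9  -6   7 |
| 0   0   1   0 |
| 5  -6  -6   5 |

Expand along row 3 (it has 3 zeros):
  + (1) · M_33   where M_33 = det([5 5 -4; 4 9 7; 5 -6 5]) = 786
det = (+1)·(1)·(786) = 786

786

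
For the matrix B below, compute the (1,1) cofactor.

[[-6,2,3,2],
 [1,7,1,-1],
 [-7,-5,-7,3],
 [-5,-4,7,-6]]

The cofactor is 168.

Delete row 1 and column 1; the remaining 3×3 submatrix is [7 1 -1; -5 -7 3; -4 7 -6].
Its determinant is 168.
The cofactor carries sign (−1)^(1+1) = +1, so C_{1,1} = +(168) = 168.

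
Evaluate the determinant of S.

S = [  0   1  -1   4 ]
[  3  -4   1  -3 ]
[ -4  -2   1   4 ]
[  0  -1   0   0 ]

Expand along row 4 (it has 3 zeros):
  + (-1) · M_42   where M_42 = det([0 -1 4; 3 1 -3; -4 1 4]) = 28
det = (+1)·(-1)·(28) = -28

|S| = -28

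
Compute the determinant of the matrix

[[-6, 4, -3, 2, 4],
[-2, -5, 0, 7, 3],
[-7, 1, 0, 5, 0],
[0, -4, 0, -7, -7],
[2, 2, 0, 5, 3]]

3744

Expand along column 3 (it has 4 zeros):
  + (-3) · M_13   where M_13 = det([-2 -5 7 3; -7 1 5 0; 0 -4 -7 -7; 2 2 5 3]) = -1248
det = (+1)·(-3)·(-1248) = 3744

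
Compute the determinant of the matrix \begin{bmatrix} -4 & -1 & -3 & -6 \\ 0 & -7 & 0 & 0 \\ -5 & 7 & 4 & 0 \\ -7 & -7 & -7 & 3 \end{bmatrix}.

Expand along row 2 (it has 3 zeros):
  + (-7) · M_22   where M_22 = det([-4 -3 -6; -5 4 0; -7 -7 3]) = -471
det = (+1)·(-7)·(-471) = 3297

3297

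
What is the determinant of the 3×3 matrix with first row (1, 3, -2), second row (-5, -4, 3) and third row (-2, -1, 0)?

Expand along column 3:
  + (-2) · |-5 -4; -2 -1| = (-2)·(5 − 8) = 6
  − 3 · |1 3; -2 -1| = −3·(-1 − (-6)) = -15
Sum: (6) + (-15) = -9

-9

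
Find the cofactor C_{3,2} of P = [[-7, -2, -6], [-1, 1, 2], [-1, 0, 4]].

Delete row 3 and column 2; the remaining 2×2 submatrix is [-7 -6; -1 2].
Its determinant is (-7)·2 − (-6)·(-1) = -20.
The cofactor carries sign (−1)^(3+2) = −1, so C_{3,2} = −(-20) = 20.

20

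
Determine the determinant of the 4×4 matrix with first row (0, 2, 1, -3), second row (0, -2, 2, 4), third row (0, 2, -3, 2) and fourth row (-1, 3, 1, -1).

Expand along column 1 (it has 3 zeros):
  − (-1) · M_41   where M_41 = det([2 1 -3; -2 2 4; 2 -3 2]) = 38
det = (-1)·(-1)·(38) = 38

38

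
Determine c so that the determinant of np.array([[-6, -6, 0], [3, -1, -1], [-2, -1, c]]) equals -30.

-1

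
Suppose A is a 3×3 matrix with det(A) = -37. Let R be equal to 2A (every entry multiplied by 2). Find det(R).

-296

For a 3×3 matrix, det(2A) = 2^3·det(A) = 8·det(A).
det(R) = (8)·(-37) = -296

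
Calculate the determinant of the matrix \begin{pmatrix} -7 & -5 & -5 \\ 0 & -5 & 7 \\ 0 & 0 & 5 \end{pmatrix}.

The matrix is upper triangular, so the determinant is the product of the diagonal entries:
det = (-7) · (-5) · (5) = 175

175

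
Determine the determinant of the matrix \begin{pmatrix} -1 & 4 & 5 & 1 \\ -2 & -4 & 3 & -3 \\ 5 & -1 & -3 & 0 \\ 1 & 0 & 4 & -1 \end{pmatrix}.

Expand along row 3 (it has 1 zero):
  + (5) · M_31   where M_31 = det([4 5 1; -4 3 -3; 0 4 -1]) = 0
  − (-1) · M_32   where M_32 = det([-1 5 1; -2 3 -3; 1 4 -1]) = -45
  + (-3) · M_33   where M_33 = det([-1 4 1; -2 -4 -3; 1 0 -1]) = -20
det = (+1)·(5)·(0) + (-1)·(-1)·(-45) + (+1)·(-3)·(-20) = 15

The determinant is 15.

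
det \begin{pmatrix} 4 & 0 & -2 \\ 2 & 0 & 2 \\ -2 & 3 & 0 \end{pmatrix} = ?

-36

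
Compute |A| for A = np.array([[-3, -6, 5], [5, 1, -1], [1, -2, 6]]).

119

Expand along column 1:
  + (-3) · |1 -1; -2 6| = (-3)·(6 − 2) = -12
  − 5 · |-6 5; -2 6| = −5·(-36 − (-10)) = 130
  + 1 · |-6 5; 1 -1| = 1·(6 − 5) = 1
Sum: (-12) + (130) + (1) = 119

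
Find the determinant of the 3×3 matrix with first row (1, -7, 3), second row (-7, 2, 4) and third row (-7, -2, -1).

Expand along row 1:
  + 1 · |2 4; -2 -1| = 1·(-2 − (-8)) = 6
  − (-7) · |-7 4; -7 -1| = −(-7)·(7 − (-28)) = 245
  + 3 · |-7 2; -7 -2| = 3·(14 − (-14)) = 84
Sum: (6) + (245) + (84) = 335

335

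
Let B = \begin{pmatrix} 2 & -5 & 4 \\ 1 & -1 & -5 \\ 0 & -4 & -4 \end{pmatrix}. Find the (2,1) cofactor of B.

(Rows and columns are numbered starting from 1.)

Delete row 2 and column 1; the remaining 2×2 submatrix is [-5 4; -4 -4].
Its determinant is (-5)·(-4) − 4·(-4) = 36.
The cofactor carries sign (−1)^(2+1) = −1, so C_{2,1} = −(36) = -36.

-36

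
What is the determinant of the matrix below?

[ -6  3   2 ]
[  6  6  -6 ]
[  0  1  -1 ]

Expand along column 1:
  + (-6) · |6 -6; 1 -1| = (-6)·(-6 − (-6)) = 0
  − 6 · |3 2; 1 -1| = −6·(-3 − 2) = 30
Sum: (0) + (30) = 30

The determinant is 30.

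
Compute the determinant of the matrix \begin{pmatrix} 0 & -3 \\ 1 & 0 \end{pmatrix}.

det = 0·0 − (-3)·1 = 0 − (-3) = 3

3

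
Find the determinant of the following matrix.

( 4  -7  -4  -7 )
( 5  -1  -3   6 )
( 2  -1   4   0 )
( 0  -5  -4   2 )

The determinant is 1806.

Expand along row 3 (it has 1 zero):
  + (2) · M_31   where M_31 = det([-7 -4 -7; -1 -3 6; -5 -4 2]) = 63
  − (-1) · M_32   where M_32 = det([4 -4 -7; 5 -3 6; 0 -4 2]) = 252
  + (4) · M_33   where M_33 = det([4 -7 -7; 5 -1 6; 0 -5 2]) = 357
det = (+1)·(2)·(63) + (-1)·(-1)·(252) + (+1)·(4)·(357) = 1806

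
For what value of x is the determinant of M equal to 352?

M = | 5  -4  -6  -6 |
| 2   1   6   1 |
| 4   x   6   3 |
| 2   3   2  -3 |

x = -1

Expanding along the row containing x, det(M) is linear in x: det(M) = (100)·x + (452).
Set (100)·x + (452) = 352  ⇒  (100)·x = -100  ⇒  x = -1.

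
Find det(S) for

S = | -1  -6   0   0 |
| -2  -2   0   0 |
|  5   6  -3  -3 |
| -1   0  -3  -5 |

-60

S is block lower-triangular with a 2×2 block and a 2×2 block on the diagonal, so its determinant equals the product of the determinants of the diagonal blocks.
det of the 2×2 block = -10
det of the 2×2 block = 6
det = (-10)·(6) = -60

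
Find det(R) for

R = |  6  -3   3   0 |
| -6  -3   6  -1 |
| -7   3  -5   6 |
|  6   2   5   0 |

Expand along column 4 (it has 2 zeros):
  + (-1) · M_24   where M_24 = det([6 -3 3; -7 3 -5; 6 2 5]) = 39
  − (6) · M_34   where M_34 = det([6 -3 3; -6 -3 6; 6 2 5]) = -342
det = (+1)·(-1)·(39) + (-1)·(6)·(-342) = 2013

det(R) = 2013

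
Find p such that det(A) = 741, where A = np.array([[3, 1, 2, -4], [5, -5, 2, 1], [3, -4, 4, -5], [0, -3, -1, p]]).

p = -8

Expanding along the row containing p, det(A) is linear in p: det(A) = (-60)·p + (261).
Set (-60)·p + (261) = 741  ⇒  (-60)·p = 480  ⇒  p = -8.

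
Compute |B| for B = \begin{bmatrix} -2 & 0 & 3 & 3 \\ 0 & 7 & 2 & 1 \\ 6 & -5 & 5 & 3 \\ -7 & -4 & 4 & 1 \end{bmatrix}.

975

Expand along row 1 (it has 1 zero):
  + (-2) · M_11   where M_11 = det([7 2 1; -5 5 3; -4 4 1]) = -63
  + (3) · M_13   where M_13 = det([0 7 1; 6 -5 3; -7 -4 1]) = -248
  − (3) · M_14   where M_14 = det([0 7 2; 6 -5 5; -7 -4 4]) = -531
det = (+1)·(-2)·(-63) + (+1)·(3)·(-248) + (-1)·(3)·(-531) = 975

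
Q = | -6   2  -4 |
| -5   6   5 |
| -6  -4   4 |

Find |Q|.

-508

Expand along column 1:
  + (-6) · |6 5; -4 4| = (-6)·(24 − (-20)) = -264
  − (-5) · |2 -4; -4 4| = −(-5)·(8 − 16) = -40
  + (-6) · |2 -4; 6 5| = (-6)·(10 − (-24)) = -204
Sum: (-264) + (-40) + (-204) = -508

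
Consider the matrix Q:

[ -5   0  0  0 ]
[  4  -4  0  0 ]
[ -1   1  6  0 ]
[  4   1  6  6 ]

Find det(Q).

Q is lower triangular, so det(Q) is the product of the diagonal entries:
det = (-5) · (-4) · (6) · (6) = 720

720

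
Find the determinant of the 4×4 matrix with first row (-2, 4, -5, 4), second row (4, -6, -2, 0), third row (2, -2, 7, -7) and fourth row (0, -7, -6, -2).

656

Expand along row 2 (it has 1 zero):
  − (4) · M_21   where M_21 = det([4 -5 4; -2 7 -7; -7 -6 -2]) = -205
  + (-6) · M_22   where M_22 = det([-2 -5 4; 2 7 -7; 0 -6 -2]) = 44
  − (-2) · M_23   where M_23 = det([-2 4 4; 2 -2 -7; 0 -7 -2]) = 50
det = (-1)·(4)·(-205) + (+1)·(-6)·(44) + (-1)·(-2)·(50) = 656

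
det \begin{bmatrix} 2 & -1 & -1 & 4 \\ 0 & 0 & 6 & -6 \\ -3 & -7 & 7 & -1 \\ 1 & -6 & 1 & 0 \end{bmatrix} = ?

Expand along row 2 (it has 2 zeros):
  − (6) · M_23   where M_23 = det([2 -1 4; -3 -7 -1; 1 -6 0]) = 89
  + (-6) · M_24   where M_24 = det([2 -1 -1; -3 -7 7; 1 -6 1]) = 35
det = (-1)·(6)·(89) + (+1)·(-6)·(35) = -744

-744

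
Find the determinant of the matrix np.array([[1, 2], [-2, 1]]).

det = 1·1 − 2·(-2) = 1 − (-4) = 5

5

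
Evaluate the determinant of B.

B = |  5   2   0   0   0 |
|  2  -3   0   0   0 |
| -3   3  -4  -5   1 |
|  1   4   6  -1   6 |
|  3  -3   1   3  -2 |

B is block lower-triangular with a 2×2 block and a 3×3 block on the diagonal, so its determinant equals the product of the determinants of the diagonal blocks.
det of the 2×2 block = -19
det of the 3×3 block = -7
det = (-19)·(-7) = 133

The determinant is 133.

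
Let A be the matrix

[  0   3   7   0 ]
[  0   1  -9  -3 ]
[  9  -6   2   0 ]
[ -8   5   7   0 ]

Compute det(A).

det(A) = 774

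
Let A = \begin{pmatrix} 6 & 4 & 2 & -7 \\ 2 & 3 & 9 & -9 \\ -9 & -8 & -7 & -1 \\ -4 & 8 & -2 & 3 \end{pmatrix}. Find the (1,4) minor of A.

-762

Delete row 1 and column 4; the remaining 3×3 submatrix is [2 3 9; -9 -8 -7; -4 8 -2].
Its determinant is -762.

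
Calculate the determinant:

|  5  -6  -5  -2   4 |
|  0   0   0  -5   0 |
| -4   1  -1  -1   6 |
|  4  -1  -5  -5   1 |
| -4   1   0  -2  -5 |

Expand along row 2 (it has 4 zeros):
  + (-5) · M_24   where M_24 = det([5 -6 -5 4; -4 1 -1 6; 4 -1 -5 1; -4 1 0 -5]) = -1121
det = (+1)·(-5)·(-1121) = 5605

5605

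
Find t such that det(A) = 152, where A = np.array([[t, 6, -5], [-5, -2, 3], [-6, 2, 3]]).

Expanding along the row containing t, det(A) is linear in t: det(A) = (-12)·t + (92).
Set (-12)·t + (92) = 152  ⇒  (-12)·t = 60  ⇒  t = -5.

t = -5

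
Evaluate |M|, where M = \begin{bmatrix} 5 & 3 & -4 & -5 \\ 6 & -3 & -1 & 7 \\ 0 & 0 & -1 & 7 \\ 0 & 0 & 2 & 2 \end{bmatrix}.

M is block upper-triangular with a 2×2 block and a 2×2 block on the diagonal, so its determinant equals the product of the determinants of the diagonal blocks.
det of the 2×2 block = -33
det of the 2×2 block = -16
det = (-33)·(-16) = 528

528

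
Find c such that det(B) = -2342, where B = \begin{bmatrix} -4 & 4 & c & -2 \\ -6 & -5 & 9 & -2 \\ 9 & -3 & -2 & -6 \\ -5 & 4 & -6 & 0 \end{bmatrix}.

-1

Expanding along the row containing c, det(B) is linear in c: det(B) = (-336)·c + (-2678).
Set (-336)·c + (-2678) = -2342  ⇒  (-336)·c = 336  ⇒  c = -1.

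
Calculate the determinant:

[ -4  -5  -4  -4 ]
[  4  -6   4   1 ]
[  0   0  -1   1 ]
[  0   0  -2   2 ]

0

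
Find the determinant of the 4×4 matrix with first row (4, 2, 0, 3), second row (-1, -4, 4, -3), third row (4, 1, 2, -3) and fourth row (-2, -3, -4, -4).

The determinant is 486.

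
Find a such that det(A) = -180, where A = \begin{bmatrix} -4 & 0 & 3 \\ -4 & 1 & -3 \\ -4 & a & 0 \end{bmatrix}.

8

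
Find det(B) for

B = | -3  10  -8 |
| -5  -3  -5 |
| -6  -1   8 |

Expand along column 1:
  + (-3) · |-3 -5; -1 8| = (-3)·(-24 − 5) = 87
  − (-5) · |10 -8; -1 8| = −(-5)·(80 − 8) = 360
  + (-6) · |10 -8; -3 -5| = (-6)·(-50 − 24) = 444
Sum: (87) + (360) + (444) = 891

The determinant is 891.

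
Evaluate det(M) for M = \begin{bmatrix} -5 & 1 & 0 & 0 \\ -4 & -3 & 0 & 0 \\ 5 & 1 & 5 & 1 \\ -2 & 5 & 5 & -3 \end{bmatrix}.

det(M) = -380

M is block lower-triangular with a 2×2 block and a 2×2 block on the diagonal, so its determinant equals the product of the determinants of the diagonal blocks.
det of the 2×2 block = 19
det of the 2×2 block = -20
det = (19)·(-20) = -380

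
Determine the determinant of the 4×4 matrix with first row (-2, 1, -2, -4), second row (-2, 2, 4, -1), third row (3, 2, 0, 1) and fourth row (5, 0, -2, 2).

Expand along row 3 (it has 1 zero):
  + (3) · M_31   where M_31 = det([1 -2 -4; 2 4 -1; 0 -2 2]) = 30
  − (2) · M_32   where M_32 = det([-2 -2 -4; -2 4 -1; 5 -2 2]) = 54
  − (1) · M_34   where M_34 = det([-2 1 -2; -2 2 4; 5 0 -2]) = 44
det = (+1)·(3)·(30) + (-1)·(2)·(54) + (-1)·(1)·(44) = -62

The determinant is -62.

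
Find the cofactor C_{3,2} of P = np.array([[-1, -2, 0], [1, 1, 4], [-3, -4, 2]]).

The cofactor is 4.

Delete row 3 and column 2; the remaining 2×2 submatrix is [-1 0; 1 4].
Its determinant is (-1)·4 − 0·1 = -4.
The cofactor carries sign (−1)^(3+2) = −1, so C_{3,2} = −(-4) = 4.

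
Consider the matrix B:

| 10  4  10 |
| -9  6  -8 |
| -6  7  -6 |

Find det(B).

-94

Expand along row 1:
  + 10 · |6 -8; 7 -6| = 10·(-36 − (-56)) = 200
  − 4 · |-9 -8; -6 -6| = −4·(54 − 48) = -24
  + 10 · |-9 6; -6 7| = 10·(-63 − (-36)) = -270
Sum: (200) + (-24) + (-270) = -94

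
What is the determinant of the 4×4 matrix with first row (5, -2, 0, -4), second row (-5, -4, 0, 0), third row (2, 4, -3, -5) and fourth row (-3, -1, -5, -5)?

The determinant is 456.

Expand along row 2 (it has 2 zeros):
  − (-5) · M_21   where M_21 = det([-2 0 -4; 4 -3 -5; -1 -5 -5]) = 112
  + (-4) · M_22   where M_22 = det([5 0 -4; 2 -3 -5; -3 -5 -5]) = 26
det = (-1)·(-5)·(112) + (+1)·(-4)·(26) = 456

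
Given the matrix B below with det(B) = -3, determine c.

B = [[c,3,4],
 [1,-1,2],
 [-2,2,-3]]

c = 0

Expanding along the column containing c, det(B) is linear in c: det(B) = (-1)·c + (-3).
Set (-1)·c + (-3) = -3  ⇒  (-1)·c = 0  ⇒  c = 0.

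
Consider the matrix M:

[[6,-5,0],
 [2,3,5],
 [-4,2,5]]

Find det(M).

180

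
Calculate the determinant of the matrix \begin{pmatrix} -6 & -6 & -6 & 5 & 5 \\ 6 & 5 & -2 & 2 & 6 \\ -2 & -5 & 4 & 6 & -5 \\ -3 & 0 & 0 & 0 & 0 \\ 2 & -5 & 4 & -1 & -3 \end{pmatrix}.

5904

Expand along row 4 (it has 4 zeros):
  − (-3) · M_41   where M_41 = det([-6 -6 5 5; 5 -2 2 6; -5 4 6 -5; -5 4 -1 -3]) = 1968
det = (-1)·(-3)·(1968) = 5904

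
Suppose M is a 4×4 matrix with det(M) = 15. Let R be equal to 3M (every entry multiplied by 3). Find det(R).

For a 4×4 matrix, det(3M) = 3^4·det(M) = 81·det(M).
det(R) = (81)·(15) = 1215

|R| = 1215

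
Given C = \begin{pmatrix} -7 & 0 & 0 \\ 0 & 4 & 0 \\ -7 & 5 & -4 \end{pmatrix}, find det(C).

det(C) = 112

C is lower triangular, so det(C) is the product of the diagonal entries:
det = (-7) · (4) · (-4) = 112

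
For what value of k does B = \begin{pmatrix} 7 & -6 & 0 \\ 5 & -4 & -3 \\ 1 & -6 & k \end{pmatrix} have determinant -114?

-3

Expanding along the column containing k, det(B) is linear in k: det(B) = (2)·k + (-108).
Set (2)·k + (-108) = -114  ⇒  (2)·k = -6  ⇒  k = -3.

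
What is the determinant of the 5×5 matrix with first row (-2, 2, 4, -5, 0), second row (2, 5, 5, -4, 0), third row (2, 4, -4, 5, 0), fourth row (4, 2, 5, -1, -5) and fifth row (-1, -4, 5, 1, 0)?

The determinant is 3510.

Expand along column 5 (it has 4 zeros):
  − (-5) · M_45   where M_45 = det([-2 2 4 -5; 2 5 5 -4; 2 4 -4 5; -1 -4 5 1]) = 702
det = (-1)·(-5)·(702) = 3510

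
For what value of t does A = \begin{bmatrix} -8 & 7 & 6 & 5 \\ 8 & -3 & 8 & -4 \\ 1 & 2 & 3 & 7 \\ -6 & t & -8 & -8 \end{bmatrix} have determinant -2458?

Expanding along the column containing t, det(A) is linear in t: det(A) = (-824)·t + (-810).
Set (-824)·t + (-810) = -2458  ⇒  (-824)·t = -1648  ⇒  t = 2.

2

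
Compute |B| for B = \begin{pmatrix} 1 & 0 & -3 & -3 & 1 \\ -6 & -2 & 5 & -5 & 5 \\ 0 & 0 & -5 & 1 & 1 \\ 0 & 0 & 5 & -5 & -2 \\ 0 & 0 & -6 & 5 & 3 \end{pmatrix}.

det(B) = -34

B is block upper-triangular with a 2×2 block and a 3×3 block on the diagonal, so its determinant equals the product of the determinants of the diagonal blocks.
det of the 2×2 block = -2
det of the 3×3 block = 17
det = (-2)·(17) = -34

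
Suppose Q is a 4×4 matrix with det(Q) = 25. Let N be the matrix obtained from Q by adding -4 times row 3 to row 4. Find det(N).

Adding a multiple of one row to another leaves the determinant unchanged.
det(N) = (1)·(25) = 25

det(N) = 25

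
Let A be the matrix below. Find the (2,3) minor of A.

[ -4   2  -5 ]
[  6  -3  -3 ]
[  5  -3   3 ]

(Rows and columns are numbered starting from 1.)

The minor is 2.

Delete row 2 and column 3; the remaining 2×2 submatrix is [-4 2; 5 -3].
Its determinant is (-4)·(-3) − 2·5 = 2.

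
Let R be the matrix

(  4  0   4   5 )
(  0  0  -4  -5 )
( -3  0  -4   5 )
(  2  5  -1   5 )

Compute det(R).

-800

Expand along column 2 (it has 3 zeros):
  + (5) · M_42   where M_42 = det([4 4 5; 0 -4 -5; -3 -4 5]) = -160
det = (+1)·(5)·(-160) = -800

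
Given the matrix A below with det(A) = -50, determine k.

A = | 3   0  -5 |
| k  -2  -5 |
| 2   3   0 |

Expanding along the row containing k, det(A) is linear in k: det(A) = (-15)·k + (25).
Set (-15)·k + (25) = -50  ⇒  (-15)·k = -75  ⇒  k = 5.

5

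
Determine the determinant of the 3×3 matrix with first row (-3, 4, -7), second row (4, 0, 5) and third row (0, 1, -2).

19

Expand along column 1:
  + (-3) · |0 5; 1 -2| = (-3)·(0 − 5) = 15
  − 4 · |4 -7; 1 -2| = −4·(-8 − (-7)) = 4
Sum: (15) + (4) = 19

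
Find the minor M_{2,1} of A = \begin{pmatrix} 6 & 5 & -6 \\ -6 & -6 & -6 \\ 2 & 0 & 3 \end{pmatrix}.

15

Delete row 2 and column 1; the remaining 2×2 submatrix is [5 -6; 0 3].
Its determinant is 5·3 − (-6)·0 = 15.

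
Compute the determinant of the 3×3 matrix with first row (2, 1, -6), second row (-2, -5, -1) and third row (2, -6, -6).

-98

Expand along row 1:
  + 2 · |-5 -1; -6 -6| = 2·(30 − 6) = 48
  − 1 · |-2 -1; 2 -6| = −1·(12 − (-2)) = -14
  + (-6) · |-2 -5; 2 -6| = (-6)·(12 − (-10)) = -132
Sum: (48) + (-14) + (-132) = -98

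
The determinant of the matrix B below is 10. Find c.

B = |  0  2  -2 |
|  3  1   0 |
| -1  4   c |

Expanding along the column containing c, det(B) is linear in c: det(B) = (-6)·c + (-26).
Set (-6)·c + (-26) = 10  ⇒  (-6)·c = 36  ⇒  c = -6.

c = -6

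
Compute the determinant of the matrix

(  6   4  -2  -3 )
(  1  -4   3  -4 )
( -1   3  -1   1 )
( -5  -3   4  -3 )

Expand along row 1:
  + (6) · M_11   where M_11 = det([-4 3 -4; 3 -1 1; -3 4 -3]) = -14
  − (4) · M_12   where M_12 = det([1 3 -4; -1 -1 1; -5 4 -3]) = 11
  + (-2) · M_13   where M_13 = det([1 -4 -4; -1 3 1; -5 -3 -3]) = -46
  − (-3) · M_14   where M_14 = det([1 -4 3; -1 3 -1; -5 -3 4]) = 27
det = (+1)·(6)·(-14) + (-1)·(4)·(11) + (+1)·(-2)·(-46) + (-1)·(-3)·(27) = 45

45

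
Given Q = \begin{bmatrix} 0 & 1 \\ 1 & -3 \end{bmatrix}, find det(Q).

det(Q) = 0·(-3) − 1·1 = 0 − 1 = -1

-1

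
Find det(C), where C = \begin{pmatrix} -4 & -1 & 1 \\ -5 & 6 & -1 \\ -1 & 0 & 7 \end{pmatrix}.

Expand along row 3:
  + (-1) · |-1 1; 6 -1| = (-1)·(1 − 6) = 5
  + 7 · |-4 -1; -5 6| = 7·(-24 − 5) = -203
Sum: (5) + (-203) = -198

-198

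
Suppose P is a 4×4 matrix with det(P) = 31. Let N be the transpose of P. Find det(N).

|N| = 31

det(Pᵀ) = det(P).
det(N) = (1)·(31) = 31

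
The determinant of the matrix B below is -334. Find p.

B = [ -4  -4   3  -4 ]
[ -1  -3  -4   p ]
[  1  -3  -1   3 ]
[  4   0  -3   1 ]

9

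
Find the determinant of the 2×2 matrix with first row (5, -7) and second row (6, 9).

det = 5·9 − (-7)·6 = 45 − (-42) = 87

87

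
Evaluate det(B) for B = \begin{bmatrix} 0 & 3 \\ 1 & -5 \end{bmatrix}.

The determinant is -3.

det(B) = 0·(-5) − 3·1 = 0 − 3 = -3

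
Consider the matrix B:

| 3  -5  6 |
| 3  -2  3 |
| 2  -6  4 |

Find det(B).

Expand along row 1:
  + 3 · |-2 3; -6 4| = 3·(-8 − (-18)) = 30
  − (-5) · |3 3; 2 4| = −(-5)·(12 − 6) = 30
  + 6 · |3 -2; 2 -6| = 6·(-18 − (-4)) = -84
Sum: (30) + (30) + (-84) = -24

det(B) = -24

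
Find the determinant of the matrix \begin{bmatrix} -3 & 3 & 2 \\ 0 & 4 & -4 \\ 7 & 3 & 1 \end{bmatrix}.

-188

Expand along column 1:
  + (-3) · |4 -4; 3 1| = (-3)·(4 − (-12)) = -48
  + 7 · |3 2; 4 -4| = 7·(-12 − 8) = -140
Sum: (-48) + (-140) = -188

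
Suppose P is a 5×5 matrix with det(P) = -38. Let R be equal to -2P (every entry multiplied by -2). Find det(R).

The determinant is 1216.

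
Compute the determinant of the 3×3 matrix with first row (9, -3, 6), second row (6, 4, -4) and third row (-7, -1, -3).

Expand along row 1:
  + 9 · |4 -4; -1 -3| = 9·(-12 − 4) = -144
  − (-3) · |6 -4; -7 -3| = −(-3)·(-18 − 28) = -138
  + 6 · |6 4; -7 -1| = 6·(-6 − (-28)) = 132
Sum: (-144) + (-138) + (132) = -150

The determinant is -150.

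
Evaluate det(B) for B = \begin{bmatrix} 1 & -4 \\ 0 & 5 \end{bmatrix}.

det(B) = 5

det(B) = 1·5 − (-4)·0 = 5 − 0 = 5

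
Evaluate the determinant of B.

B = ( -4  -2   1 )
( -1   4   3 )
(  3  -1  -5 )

49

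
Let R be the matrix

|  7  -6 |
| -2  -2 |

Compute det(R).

The determinant is -26.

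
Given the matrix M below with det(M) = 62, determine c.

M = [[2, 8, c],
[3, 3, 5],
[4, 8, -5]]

-9

Expanding along the row containing c, det(M) is linear in c: det(M) = (12)·c + (170).
Set (12)·c + (170) = 62  ⇒  (12)·c = -108  ⇒  c = -9.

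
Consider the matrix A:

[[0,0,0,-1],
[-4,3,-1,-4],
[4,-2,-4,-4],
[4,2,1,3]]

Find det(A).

det(A) = -100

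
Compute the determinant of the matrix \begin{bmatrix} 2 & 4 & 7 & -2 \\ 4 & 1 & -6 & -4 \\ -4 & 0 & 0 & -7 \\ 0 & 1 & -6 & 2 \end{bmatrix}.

1612

Expand along row 3 (it has 2 zeros):
  + (-4) · M_31   where M_31 = det([4 7 -2; 1 -6 -4; 1 -6 2]) = -186
  − (-7) · M_34   where M_34 = det([2 4 7; 4 1 -6; 0 1 -6]) = 124
det = (+1)·(-4)·(-186) + (-1)·(-7)·(124) = 1612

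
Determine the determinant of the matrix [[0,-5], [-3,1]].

-15

det = 0·1 − (-5)·(-3) = 0 − 15 = -15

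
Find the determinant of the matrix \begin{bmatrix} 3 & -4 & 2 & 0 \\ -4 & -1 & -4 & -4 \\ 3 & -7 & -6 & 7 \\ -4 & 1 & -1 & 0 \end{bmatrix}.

819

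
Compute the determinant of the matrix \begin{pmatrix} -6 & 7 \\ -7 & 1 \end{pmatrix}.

43

det = (-6)·1 − 7·(-7) = -6 − (-49) = 43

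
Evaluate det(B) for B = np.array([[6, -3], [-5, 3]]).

det(B) = 6·3 − (-3)·(-5) = 18 − 15 = 3

3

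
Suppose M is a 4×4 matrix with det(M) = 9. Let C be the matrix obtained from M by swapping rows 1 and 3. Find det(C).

|C| = -9

Swapping two rows multiplies the determinant by −1.
det(C) = (-1)·(9) = -9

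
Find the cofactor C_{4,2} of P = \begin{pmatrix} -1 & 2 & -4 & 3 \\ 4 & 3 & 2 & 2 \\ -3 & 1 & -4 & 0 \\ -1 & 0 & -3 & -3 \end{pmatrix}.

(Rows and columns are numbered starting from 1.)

Delete row 4 and column 2; the remaining 3×3 submatrix is [-1 -4 3; 4 2 2; -3 -4 0].
Its determinant is -14.
The cofactor carries sign (−1)^(4+2) = +1, so C_{4,2} = +(-14) = -14.

The cofactor is -14.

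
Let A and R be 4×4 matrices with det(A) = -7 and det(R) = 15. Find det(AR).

|AR| = -105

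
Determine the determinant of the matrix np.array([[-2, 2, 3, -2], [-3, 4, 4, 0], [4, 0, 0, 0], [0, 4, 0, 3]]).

Expand along row 3 (it has 3 zeros):
  + (4) · M_31   where M_31 = det([2 3 -2; 4 4 0; 4 0 3]) = 20
det = (+1)·(4)·(20) = 80

80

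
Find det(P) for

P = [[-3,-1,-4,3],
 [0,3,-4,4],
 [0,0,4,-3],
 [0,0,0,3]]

P is upper triangular, so det(P) is the product of the diagonal entries:
det = (-3) · (3) · (4) · (3) = -108

-108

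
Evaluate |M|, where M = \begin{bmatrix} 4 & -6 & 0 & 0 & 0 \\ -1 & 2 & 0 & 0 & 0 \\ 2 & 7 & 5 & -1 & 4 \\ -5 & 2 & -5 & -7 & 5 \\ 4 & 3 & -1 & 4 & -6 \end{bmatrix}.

The determinant is 74.

M is block lower-triangular with a 2×2 block and a 3×3 block on the diagonal, so its determinant equals the product of the determinants of the diagonal blocks.
det of the 2×2 block = 2
det of the 3×3 block = 37
det = (2)·(37) = 74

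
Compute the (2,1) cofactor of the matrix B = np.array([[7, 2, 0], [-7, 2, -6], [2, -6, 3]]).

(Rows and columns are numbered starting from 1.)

The cofactor is -6.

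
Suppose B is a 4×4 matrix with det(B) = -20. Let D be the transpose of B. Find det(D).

det(Bᵀ) = det(B).
det(D) = (1)·(-20) = -20

-20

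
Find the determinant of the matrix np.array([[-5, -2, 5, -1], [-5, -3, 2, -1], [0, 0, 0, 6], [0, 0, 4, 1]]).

-120

The matrix is block upper-triangular with a 2×2 block and a 2×2 block on the diagonal, so its determinant equals the product of the determinants of the diagonal blocks.
det of the 2×2 block = 5
det of the 2×2 block = -24
det = (5)·(-24) = -120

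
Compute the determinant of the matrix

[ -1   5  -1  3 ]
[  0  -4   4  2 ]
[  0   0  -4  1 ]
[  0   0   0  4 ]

The determinant is -64.

The matrix is upper triangular, so the determinant is the product of the diagonal entries:
det = (-1) · (-4) · (-4) · (4) = -64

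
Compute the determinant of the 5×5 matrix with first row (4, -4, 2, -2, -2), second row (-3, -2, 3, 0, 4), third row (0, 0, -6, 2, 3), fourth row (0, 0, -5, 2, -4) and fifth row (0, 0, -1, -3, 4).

The matrix is block upper-triangular with a 2×2 block and a 3×3 block on the diagonal, so its determinant equals the product of the determinants of the diagonal blocks.
det of the 2×2 block = -20
det of the 3×3 block = 123
det = (-20)·(123) = -2460

-2460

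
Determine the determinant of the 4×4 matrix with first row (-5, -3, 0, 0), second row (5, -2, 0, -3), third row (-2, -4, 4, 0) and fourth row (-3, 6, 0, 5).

Expand along column 3 (it has 3 zeros):
  + (4) · M_33   where M_33 = det([-5 -3 0; 5 -2 -3; -3 6 5]) = 8
det = (+1)·(4)·(8) = 32

The determinant is 32.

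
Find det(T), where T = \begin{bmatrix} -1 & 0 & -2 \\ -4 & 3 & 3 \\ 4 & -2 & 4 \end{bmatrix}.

-10

Expand along column 2:
  + 3 · |-1 -2; 4 4| = 3·(-4 − (-8)) = 12
  − (-2) · |-1 -2; -4 3| = −(-2)·(-3 − 8) = -22
Sum: (12) + (-22) = -10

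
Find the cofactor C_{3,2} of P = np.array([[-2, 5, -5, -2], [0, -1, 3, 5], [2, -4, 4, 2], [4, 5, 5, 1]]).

The cofactor is 32.

Delete row 3 and column 2; the remaining 3×3 submatrix is [-2 -5 -2; 0 3 5; 4 5 1].
Its determinant is -32.
The cofactor carries sign (−1)^(3+2) = −1, so C_{3,2} = −(-32) = 32.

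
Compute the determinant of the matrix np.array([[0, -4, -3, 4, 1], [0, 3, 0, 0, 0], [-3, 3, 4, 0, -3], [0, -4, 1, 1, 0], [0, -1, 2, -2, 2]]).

Expand along row 2 (it has 4 zeros):
  + (3) · M_22   where M_22 = det([0 -3 4 1; -3 4 0 -3; 0 1 1 0; 0 2 -2 2]) = -54
det = (+1)·(3)·(-54) = -162

-162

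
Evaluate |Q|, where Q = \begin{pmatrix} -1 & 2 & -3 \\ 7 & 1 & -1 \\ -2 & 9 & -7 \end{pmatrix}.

-95

Expand along column 1:
  + (-1) · |1 -1; 9 -7| = (-1)·(-7 − (-9)) = -2
  − 7 · |2 -3; 9 -7| = −7·(-14 − (-27)) = -91
  + (-2) · |2 -3; 1 -1| = (-2)·(-2 − (-3)) = -2
Sum: (-2) + (-91) + (-2) = -95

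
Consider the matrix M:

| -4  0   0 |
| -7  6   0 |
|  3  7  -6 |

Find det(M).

144

M is lower triangular, so det(M) is the product of the diagonal entries:
det = (-4) · (6) · (-6) = 144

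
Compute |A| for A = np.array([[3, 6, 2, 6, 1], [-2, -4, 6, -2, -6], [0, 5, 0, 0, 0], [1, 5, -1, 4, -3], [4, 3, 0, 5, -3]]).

2830

Expand along row 3 (it has 4 zeros):
  − (5) · M_32   where M_32 = det([3 2 6 1; -2 6 -2 -6; 1 -1 4 -3; 4 0 5 -3]) = -566
det = (-1)·(5)·(-566) = 2830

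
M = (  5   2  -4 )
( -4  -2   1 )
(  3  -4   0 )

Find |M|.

Expand along column 3:
  + (-4) · |-4 -2; 3 -4| = (-4)·(16 − (-6)) = -88
  − 1 · |5 2; 3 -4| = −1·(-20 − 6) = 26
Sum: (-88) + (26) = -62

|M| = -62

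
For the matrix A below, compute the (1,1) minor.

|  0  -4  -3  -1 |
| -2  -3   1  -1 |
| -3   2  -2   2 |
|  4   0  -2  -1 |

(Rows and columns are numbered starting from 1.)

Delete row 1 and column 1; the remaining 3×3 submatrix is [-3 1 -1; 2 -2 2; 0 -2 -1].
Its determinant is -12.

-12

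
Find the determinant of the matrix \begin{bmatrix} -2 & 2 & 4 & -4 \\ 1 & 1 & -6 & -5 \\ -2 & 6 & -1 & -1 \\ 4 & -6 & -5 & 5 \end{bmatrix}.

Expand along row 1:
  + (-2) · M_11   where M_11 = det([1 -6 -5; 6 -1 -1; -6 -5 5]) = 314
  − (2) · M_12   where M_12 = det([1 -6 -5; -2 -1 -1; 4 -5 5]) = -116
  + (4) · M_13   where M_13 = det([1 1 -5; -2 6 -1; 4 -6 5]) = 90
  − (-4) · M_14   where M_14 = det([1 1 -6; -2 6 -1; 4 -6 -5]) = 22
det = (+1)·(-2)·(314) + (-1)·(2)·(-116) + (+1)·(4)·(90) + (-1)·(-4)·(22) = 52

52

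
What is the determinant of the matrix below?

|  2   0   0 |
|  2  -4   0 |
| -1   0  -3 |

24

The matrix is lower triangular, so the determinant is the product of the diagonal entries:
det = (2) · (-4) · (-3) = 24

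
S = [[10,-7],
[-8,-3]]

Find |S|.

-86

det(S) = 10·(-3) − (-7)·(-8) = -30 − 56 = -86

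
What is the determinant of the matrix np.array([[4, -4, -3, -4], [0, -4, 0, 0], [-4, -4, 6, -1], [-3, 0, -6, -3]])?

Expand along row 2 (it has 3 zeros):
  + (-4) · M_22   where M_22 = det([4 -3 -4; -4 6 -1; -3 -6 -3]) = -237
det = (+1)·(-4)·(-237) = 948

948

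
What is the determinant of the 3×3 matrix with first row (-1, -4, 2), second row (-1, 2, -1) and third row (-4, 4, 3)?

-30

Expand along column 1:
  + (-1) · |2 -1; 4 3| = (-1)·(6 − (-4)) = -10
  − (-1) · |-4 2; 4 3| = −(-1)·(-12 − 8) = -20
  + (-4) · |-4 2; 2 -1| = (-4)·(4 − 4) = 0
Sum: (-10) + (-20) + (0) = -30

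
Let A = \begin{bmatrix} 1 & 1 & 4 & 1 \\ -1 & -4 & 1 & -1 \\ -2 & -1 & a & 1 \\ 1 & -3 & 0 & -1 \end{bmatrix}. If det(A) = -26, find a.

2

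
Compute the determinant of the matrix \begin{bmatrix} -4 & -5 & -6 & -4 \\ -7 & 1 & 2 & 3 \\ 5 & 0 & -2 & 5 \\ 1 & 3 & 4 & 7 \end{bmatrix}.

Expand along row 3 (it has 1 zero):
  + (5) · M_31   where M_31 = det([-5 -6 -4; 1 2 3; 3 4 7]) = -14
  + (-2) · M_33   where M_33 = det([-4 -5 -4; -7 1 3; 1 3 7]) = -164
  − (5) · M_34   where M_34 = det([-4 -5 -6; -7 1 2; 1 3 4]) = -10
det = (+1)·(5)·(-14) + (+1)·(-2)·(-164) + (-1)·(5)·(-10) = 308

308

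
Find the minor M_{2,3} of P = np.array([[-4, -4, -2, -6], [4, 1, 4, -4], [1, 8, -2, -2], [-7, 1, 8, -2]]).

Delete row 2 and column 3; the remaining 3×3 submatrix is [-4 -4 -6; 1 8 -2; -7 1 -2].
Its determinant is -350.

-350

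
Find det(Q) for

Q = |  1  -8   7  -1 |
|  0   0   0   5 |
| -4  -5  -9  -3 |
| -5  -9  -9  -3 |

Expand along row 2 (it has 3 zeros):
  + (5) · M_24   where M_24 = det([1 -8 7; -4 -5 -9; -5 -9 -9]) = -31
det = (+1)·(5)·(-31) = -155

det(Q) = -155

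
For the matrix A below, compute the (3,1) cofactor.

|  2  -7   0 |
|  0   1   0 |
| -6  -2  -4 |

0

Delete row 3 and column 1; the remaining 2×2 submatrix is [-7 0; 1 0].
Its determinant is (-7)·0 − 0·1 = 0.
The cofactor carries sign (−1)^(3+1) = +1, so C_{3,1} = +(0) = 0.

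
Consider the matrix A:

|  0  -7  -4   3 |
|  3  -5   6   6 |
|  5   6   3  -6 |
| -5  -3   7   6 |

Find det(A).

1305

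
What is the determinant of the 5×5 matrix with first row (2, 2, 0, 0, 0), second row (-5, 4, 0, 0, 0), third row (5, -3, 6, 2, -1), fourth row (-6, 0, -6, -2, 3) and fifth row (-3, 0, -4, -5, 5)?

The matrix is block lower-triangular with a 2×2 block and a 3×3 block on the diagonal, so its determinant equals the product of the determinants of the diagonal blocks.
det of the 2×2 block = 18
det of the 3×3 block = 44
det = (18)·(44) = 792

The determinant is 792.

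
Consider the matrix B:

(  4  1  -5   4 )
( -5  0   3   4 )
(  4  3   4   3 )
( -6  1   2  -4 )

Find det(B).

The determinant is -1059.

Expand along row 2 (it has 1 zero):
  − (-5) · M_21   where M_21 = det([1 -5 4; 3 4 3; 1 2 -4]) = -89
  − (3) · M_23   where M_23 = det([4 1 4; 4 3 3; -6 1 -4]) = 26
  + (4) · M_24   where M_24 = det([4 1 -5; 4 3 4; -6 1 2]) = -134
det = (-1)·(-5)·(-89) + (-1)·(3)·(26) + (+1)·(4)·(-134) = -1059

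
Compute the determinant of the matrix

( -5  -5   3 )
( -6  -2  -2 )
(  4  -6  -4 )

The determinant is 312.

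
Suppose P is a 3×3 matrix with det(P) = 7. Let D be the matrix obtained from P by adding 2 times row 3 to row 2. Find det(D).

Adding a multiple of one row to another leaves the determinant unchanged.
det(D) = (1)·(7) = 7

7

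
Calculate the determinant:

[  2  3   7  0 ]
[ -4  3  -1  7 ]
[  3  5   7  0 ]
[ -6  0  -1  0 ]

581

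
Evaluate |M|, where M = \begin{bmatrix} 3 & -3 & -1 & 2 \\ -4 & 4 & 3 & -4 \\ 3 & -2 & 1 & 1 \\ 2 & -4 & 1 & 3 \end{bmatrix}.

The determinant is -21.

Expand along row 1:
  + (3) · M_11   where M_11 = det([4 3 -4; -2 1 1; -4 1 3]) = 6
  − (-3) · M_12   where M_12 = det([-4 3 -4; 3 1 1; 2 1 3]) = -33
  + (-1) · M_13   where M_13 = det([-4 4 -4; 3 -2 1; 2 -4 3]) = 12
  − (2) · M_14   where M_14 = det([-4 4 3; 3 -2 1; 2 -4 1]) = -36
det = (+1)·(3)·(6) + (-1)·(-3)·(-33) + (+1)·(-1)·(12) + (-1)·(2)·(-36) = -21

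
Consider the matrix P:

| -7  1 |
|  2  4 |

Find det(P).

det(P) = (-7)·4 − 1·2 = -28 − 2 = -30

-30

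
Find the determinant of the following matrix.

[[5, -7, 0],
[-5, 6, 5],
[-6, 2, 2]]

Expand along row 1:
  + 5 · |6 5; 2 2| = 5·(12 − 10) = 10
  − (-7) · |-5 5; -6 2| = −(-7)·(-10 − (-30)) = 140
Sum: (10) + (140) = 150

150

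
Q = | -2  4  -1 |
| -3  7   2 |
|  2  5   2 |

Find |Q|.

|Q| = 61

Expand along column 1:
  + (-2) · |7 2; 5 2| = (-2)·(14 − 10) = -8
  − (-3) · |4 -1; 5 2| = −(-3)·(8 − (-5)) = 39
  + 2 · |4 -1; 7 2| = 2·(8 − (-7)) = 30
Sum: (-8) + (39) + (30) = 61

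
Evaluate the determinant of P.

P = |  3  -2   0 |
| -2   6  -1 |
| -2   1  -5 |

Expand along row 1:
  + 3 · |6 -1; 1 -5| = 3·(-30 − (-1)) = -87
  − (-2) · |-2 -1; -2 -5| = −(-2)·(10 − 2) = 16
Sum: (-87) + (16) = -71

-71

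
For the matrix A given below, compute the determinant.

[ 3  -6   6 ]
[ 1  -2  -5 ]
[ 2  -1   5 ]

Expand along row 1:
  + 3 · |-2 -5; -1 5| = 3·(-10 − 5) = -45
  − (-6) · |1 -5; 2 5| = −(-6)·(5 − (-10)) = 90
  + 6 · |1 -2; 2 -1| = 6·(-1 − (-4)) = 18
Sum: (-45) + (90) + (18) = 63

63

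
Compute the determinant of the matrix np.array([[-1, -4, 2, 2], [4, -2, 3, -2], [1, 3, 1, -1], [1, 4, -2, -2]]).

Expand along row 1:
  + (-1) · M_11   where M_11 = det([-2 3 -2; 3 1 -1; 4 -2 -2]) = 34
  − (-4) · M_12   where M_12 = det([4 3 -2; 1 1 -1; 1 -2 -2]) = -7
  + (2) · M_13   where M_13 = det([4 -2 -2; 1 3 -1; 1 4 -2]) = -12
  − (2) · M_14   where M_14 = det([4 -2 3; 1 3 1; 1 4 -2]) = -43
det = (+1)·(-1)·(34) + (-1)·(-4)·(-7) + (+1)·(2)·(-12) + (-1)·(2)·(-43) = 0

0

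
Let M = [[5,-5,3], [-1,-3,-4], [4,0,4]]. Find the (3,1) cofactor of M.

29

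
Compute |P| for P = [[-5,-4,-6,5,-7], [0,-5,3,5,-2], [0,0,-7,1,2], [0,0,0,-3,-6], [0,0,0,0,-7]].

|P| = -3675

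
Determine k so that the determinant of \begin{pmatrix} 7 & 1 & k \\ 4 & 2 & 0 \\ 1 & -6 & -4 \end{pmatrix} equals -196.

Expanding along the column containing k, det(M) is linear in k: det(M) = (-26)·k + (-40).
Set (-26)·k + (-40) = -196  ⇒  (-26)·k = -156  ⇒  k = 6.

6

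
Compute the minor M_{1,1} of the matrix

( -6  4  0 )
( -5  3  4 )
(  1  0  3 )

Delete row 1 and column 1; the remaining 2×2 submatrix is [3 4; 0 3].
Its determinant is 3·3 − 4·0 = 9.

The minor is 9.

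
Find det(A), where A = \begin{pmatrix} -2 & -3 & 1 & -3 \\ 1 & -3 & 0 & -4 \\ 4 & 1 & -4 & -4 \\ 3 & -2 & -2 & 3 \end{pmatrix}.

det(A) = -191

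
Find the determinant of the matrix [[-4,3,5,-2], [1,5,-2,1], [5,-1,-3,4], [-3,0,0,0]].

The determinant is -258.

Expand along row 4 (it has 3 zeros):
  − (-3) · M_41   where M_41 = det([3 5 -2; 5 -2 1; -1 -3 4]) = -86
det = (-1)·(-3)·(-86) = -258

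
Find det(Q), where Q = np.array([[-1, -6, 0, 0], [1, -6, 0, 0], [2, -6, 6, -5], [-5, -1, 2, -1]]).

det(Q) = 48

Q is block lower-triangular with a 2×2 block and a 2×2 block on the diagonal, so its determinant equals the product of the determinants of the diagonal blocks.
det of the 2×2 block = 12
det of the 2×2 block = 4
det = (12)·(4) = 48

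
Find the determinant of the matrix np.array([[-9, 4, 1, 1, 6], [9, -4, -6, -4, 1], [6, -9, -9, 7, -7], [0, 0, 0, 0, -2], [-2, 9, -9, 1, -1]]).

12844

Expand along row 4 (it has 4 zeros):
  − (-2) · M_45   where M_45 = det([-9 4 1 1; 9 -4 -6 -4; 6 -9 -9 7; -2 9 -9 1]) = 6422
det = (-1)·(-2)·(6422) = 12844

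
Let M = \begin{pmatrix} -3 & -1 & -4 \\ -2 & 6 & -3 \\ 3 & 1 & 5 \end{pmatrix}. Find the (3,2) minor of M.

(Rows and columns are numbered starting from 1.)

1

Delete row 3 and column 2; the remaining 2×2 submatrix is [-3 -4; -2 -3].
Its determinant is (-3)·(-3) − (-4)·(-2) = 1.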